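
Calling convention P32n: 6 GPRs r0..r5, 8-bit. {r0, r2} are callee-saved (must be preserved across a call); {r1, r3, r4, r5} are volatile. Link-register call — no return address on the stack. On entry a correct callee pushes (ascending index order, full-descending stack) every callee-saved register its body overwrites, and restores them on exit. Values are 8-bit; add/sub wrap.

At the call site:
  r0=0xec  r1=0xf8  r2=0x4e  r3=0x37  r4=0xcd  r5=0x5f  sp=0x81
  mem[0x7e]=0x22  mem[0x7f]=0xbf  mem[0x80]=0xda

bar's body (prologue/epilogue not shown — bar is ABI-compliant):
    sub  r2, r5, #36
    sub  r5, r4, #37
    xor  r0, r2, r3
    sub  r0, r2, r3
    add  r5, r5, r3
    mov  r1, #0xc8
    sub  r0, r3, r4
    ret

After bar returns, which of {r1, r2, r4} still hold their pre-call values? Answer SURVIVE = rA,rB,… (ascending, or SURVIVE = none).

SURVIVE = r2,r4

prologue: push r0 → mem[0x80]=0xec, sp=0x80
prologue: push r2 → mem[0x7f]=0x4e, sp=0x7f
body[0] sub  r2, r5, #36 → r2=0x3b
body[1] sub  r5, r4, #37 → r5=0xa8
body[2] xor  r0, r2, r3 → r0=0x0c
body[3] sub  r0, r2, r3 → r0=0x04
body[4] add  r5, r5, r3 → r5=0xdf
body[5] mov  r1, #0xc8 → r1=0xc8
body[6] sub  r0, r3, r4 → r0=0x6a
epilogue: pop r2=0x4e, sp=0x80
epilogue: pop r0=0xec, sp=0x81
r1: caller-saved, written=True
r2: callee-saved, written=True
r4: caller-saved, written=False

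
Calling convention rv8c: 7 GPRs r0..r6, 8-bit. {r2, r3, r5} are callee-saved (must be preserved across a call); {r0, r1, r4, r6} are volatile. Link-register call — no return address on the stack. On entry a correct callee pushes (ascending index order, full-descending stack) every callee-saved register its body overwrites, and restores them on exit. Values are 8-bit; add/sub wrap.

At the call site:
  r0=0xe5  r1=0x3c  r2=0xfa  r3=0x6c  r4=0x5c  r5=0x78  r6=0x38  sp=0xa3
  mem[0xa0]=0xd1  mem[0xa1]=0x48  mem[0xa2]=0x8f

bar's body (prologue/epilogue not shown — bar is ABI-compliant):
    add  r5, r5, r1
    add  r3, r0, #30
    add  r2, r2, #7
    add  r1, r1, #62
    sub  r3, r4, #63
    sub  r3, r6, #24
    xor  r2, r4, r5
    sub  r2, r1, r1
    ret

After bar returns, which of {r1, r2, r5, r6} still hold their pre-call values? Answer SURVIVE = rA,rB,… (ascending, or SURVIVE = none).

SURVIVE = r2,r5,r6

prologue: push r2 -> mem[0xa2]=0xfa, sp=0xa2
prologue: push r3 -> mem[0xa1]=0x6c, sp=0xa1
prologue: push r5 -> mem[0xa0]=0x78, sp=0xa0
body[0] add  r5, r5, r1 -> r5=0xb4
body[1] add  r3, r0, #30 -> r3=0x03
body[2] add  r2, r2, #7 -> r2=0x01
body[3] add  r1, r1, #62 -> r1=0x7a
body[4] sub  r3, r4, #63 -> r3=0x1d
body[5] sub  r3, r6, #24 -> r3=0x20
body[6] xor  r2, r4, r5 -> r2=0xe8
body[7] sub  r2, r1, r1 -> r2=0x00
epilogue: pop r5=0x78, sp=0xa1
epilogue: pop r3=0x6c, sp=0xa2
epilogue: pop r2=0xfa, sp=0xa3
r1: caller-saved, written=True
r2: callee-saved, written=True
r5: callee-saved, written=True
r6: caller-saved, written=False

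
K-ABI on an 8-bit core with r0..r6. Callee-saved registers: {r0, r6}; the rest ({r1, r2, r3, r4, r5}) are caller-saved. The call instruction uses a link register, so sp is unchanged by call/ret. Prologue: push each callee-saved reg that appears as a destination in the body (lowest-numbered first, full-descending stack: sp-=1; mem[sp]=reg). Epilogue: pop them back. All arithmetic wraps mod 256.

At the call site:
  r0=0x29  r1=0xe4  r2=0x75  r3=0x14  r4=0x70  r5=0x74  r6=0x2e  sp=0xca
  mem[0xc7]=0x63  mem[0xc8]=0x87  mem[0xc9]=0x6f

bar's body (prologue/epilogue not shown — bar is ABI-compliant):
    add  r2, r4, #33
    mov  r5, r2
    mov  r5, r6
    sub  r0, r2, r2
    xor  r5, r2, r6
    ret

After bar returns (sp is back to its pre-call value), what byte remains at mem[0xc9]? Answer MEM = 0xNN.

prologue: push r0 → mem[0xc9]=0x29, sp=0xc9
body[0] add  r2, r4, #33 → r2=0x91
body[1] mov  r5, r2 → r5=0x91
body[2] mov  r5, r6 → r5=0x2e
body[3] sub  r0, r2, r2 → r0=0x00
body[4] xor  r5, r2, r6 → r5=0xbf
epilogue: pop r0=0x29, sp=0xca
prologue pushed ['r0'] at ['0xc9']

MEM = 0x29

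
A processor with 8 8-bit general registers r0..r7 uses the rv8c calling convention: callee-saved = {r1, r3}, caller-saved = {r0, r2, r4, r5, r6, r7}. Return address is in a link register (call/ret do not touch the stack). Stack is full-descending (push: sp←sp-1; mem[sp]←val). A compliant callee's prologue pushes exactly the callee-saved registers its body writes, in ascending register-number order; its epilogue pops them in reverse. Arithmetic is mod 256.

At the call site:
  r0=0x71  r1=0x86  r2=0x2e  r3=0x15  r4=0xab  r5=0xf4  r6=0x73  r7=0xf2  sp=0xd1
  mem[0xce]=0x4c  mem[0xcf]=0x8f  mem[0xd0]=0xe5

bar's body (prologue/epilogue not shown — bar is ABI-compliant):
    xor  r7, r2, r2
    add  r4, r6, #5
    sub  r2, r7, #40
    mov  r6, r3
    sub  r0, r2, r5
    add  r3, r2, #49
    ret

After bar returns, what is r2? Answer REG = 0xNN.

prologue: push r3 -> mem[0xd0]=0x15, sp=0xd0
body[0] xor  r7, r2, r2 -> r7=0x00
body[1] add  r4, r6, #5 -> r4=0x78
body[2] sub  r2, r7, #40 -> r2=0xd8
body[3] mov  r6, r3 -> r6=0x15
body[4] sub  r0, r2, r5 -> r0=0xe4
body[5] add  r3, r2, #49 -> r3=0x09
epilogue: pop r3=0x15, sp=0xd1
r2 is caller-saved -> body value

REG = 0xd8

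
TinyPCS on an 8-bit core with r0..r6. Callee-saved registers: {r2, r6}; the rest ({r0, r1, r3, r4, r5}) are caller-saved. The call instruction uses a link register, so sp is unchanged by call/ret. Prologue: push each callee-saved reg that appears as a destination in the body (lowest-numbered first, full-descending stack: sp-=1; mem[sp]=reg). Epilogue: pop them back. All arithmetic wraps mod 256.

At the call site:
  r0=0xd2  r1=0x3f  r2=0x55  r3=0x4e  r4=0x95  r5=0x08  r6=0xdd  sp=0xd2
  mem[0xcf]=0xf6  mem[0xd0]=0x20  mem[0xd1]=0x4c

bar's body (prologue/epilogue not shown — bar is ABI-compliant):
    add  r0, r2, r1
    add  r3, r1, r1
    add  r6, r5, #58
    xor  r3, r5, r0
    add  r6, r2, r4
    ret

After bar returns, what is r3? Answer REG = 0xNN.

REG = 0x9c

prologue: push r6 -> mem[0xd1]=0xdd, sp=0xd1
body[0] add  r0, r2, r1 -> r0=0x94
body[1] add  r3, r1, r1 -> r3=0x7e
body[2] add  r6, r5, #58 -> r6=0x42
body[3] xor  r3, r5, r0 -> r3=0x9c
body[4] add  r6, r2, r4 -> r6=0xea
epilogue: pop r6=0xdd, sp=0xd2
r3 is caller-saved -> body value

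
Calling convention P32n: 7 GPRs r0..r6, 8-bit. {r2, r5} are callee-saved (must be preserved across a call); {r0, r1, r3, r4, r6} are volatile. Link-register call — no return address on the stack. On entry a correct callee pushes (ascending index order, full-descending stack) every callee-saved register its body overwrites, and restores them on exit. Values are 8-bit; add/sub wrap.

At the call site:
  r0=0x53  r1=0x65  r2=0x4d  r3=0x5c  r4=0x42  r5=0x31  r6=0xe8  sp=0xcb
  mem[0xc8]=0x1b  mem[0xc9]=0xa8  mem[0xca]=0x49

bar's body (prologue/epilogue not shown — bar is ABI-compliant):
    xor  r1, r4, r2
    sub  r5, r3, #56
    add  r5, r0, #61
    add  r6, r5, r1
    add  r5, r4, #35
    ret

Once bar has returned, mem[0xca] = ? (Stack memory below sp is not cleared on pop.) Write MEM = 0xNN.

prologue: push r5 -> mem[0xca]=0x31, sp=0xca
body[0] xor  r1, r4, r2 -> r1=0x0f
body[1] sub  r5, r3, #56 -> r5=0x24
body[2] add  r5, r0, #61 -> r5=0x90
body[3] add  r6, r5, r1 -> r6=0x9f
body[4] add  r5, r4, #35 -> r5=0x65
epilogue: pop r5=0x31, sp=0xcb
prologue pushed ['r5'] at ['0xca']

MEM = 0x31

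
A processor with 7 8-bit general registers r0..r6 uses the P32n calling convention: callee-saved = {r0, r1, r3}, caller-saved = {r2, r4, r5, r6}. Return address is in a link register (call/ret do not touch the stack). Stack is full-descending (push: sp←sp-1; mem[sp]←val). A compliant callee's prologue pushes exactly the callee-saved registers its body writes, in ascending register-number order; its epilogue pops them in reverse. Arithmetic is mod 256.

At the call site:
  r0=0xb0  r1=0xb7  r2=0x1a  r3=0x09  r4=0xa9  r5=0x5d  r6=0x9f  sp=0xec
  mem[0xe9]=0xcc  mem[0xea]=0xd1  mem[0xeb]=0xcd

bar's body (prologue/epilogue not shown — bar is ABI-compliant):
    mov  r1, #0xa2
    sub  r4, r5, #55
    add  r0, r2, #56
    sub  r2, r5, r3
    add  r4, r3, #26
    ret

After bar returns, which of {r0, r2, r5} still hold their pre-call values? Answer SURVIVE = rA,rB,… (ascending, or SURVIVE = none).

prologue: push r0 → mem[0xeb]=0xb0, sp=0xeb
prologue: push r1 → mem[0xea]=0xb7, sp=0xea
body[0] mov  r1, #0xa2 → r1=0xa2
body[1] sub  r4, r5, #55 → r4=0x26
body[2] add  r0, r2, #56 → r0=0x52
body[3] sub  r2, r5, r3 → r2=0x54
body[4] add  r4, r3, #26 → r4=0x23
epilogue: pop r1=0xb7, sp=0xeb
epilogue: pop r0=0xb0, sp=0xec
r0: callee-saved, written=True
r2: caller-saved, written=True
r5: caller-saved, written=False

SURVIVE = r0,r5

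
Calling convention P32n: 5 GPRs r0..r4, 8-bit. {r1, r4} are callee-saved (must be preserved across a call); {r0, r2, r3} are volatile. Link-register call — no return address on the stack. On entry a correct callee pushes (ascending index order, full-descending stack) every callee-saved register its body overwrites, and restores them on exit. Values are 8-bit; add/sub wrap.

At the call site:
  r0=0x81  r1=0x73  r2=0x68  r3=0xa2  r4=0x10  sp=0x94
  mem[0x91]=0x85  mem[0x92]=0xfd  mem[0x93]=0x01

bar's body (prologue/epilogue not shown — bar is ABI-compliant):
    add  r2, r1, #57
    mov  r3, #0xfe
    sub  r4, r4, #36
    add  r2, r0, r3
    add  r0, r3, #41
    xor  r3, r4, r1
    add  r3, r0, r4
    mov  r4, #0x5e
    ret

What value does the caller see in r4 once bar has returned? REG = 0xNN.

REG = 0x10

prologue: push r4 -> mem[0x93]=0x10, sp=0x93
body[0] add  r2, r1, #57 -> r2=0xac
body[1] mov  r3, #0xfe -> r3=0xfe
body[2] sub  r4, r4, #36 -> r4=0xec
body[3] add  r2, r0, r3 -> r2=0x7f
body[4] add  r0, r3, #41 -> r0=0x27
body[5] xor  r3, r4, r1 -> r3=0x9f
body[6] add  r3, r0, r4 -> r3=0x13
body[7] mov  r4, #0x5e -> r4=0x5e
epilogue: pop r4=0x10, sp=0x94
r4 is callee-saved -> restored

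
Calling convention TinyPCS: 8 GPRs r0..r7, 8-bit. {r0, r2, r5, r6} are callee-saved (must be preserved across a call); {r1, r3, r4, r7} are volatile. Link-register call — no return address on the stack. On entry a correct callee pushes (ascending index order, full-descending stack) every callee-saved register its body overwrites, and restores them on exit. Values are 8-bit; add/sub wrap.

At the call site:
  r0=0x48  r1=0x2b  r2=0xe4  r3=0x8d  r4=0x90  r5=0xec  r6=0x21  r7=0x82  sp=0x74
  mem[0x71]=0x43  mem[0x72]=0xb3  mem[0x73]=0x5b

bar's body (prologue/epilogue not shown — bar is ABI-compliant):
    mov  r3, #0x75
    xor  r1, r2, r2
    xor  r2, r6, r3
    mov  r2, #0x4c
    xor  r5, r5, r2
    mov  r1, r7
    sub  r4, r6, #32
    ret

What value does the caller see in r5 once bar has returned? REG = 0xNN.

REG = 0xec

prologue: push r2 -> mem[0x73]=0xe4, sp=0x73
prologue: push r5 -> mem[0x72]=0xec, sp=0x72
body[0] mov  r3, #0x75 -> r3=0x75
body[1] xor  r1, r2, r2 -> r1=0x00
body[2] xor  r2, r6, r3 -> r2=0x54
body[3] mov  r2, #0x4c -> r2=0x4c
body[4] xor  r5, r5, r2 -> r5=0xa0
body[5] mov  r1, r7 -> r1=0x82
body[6] sub  r4, r6, #32 -> r4=0x01
epilogue: pop r5=0xec, sp=0x73
epilogue: pop r2=0xe4, sp=0x74
r5 is callee-saved -> restored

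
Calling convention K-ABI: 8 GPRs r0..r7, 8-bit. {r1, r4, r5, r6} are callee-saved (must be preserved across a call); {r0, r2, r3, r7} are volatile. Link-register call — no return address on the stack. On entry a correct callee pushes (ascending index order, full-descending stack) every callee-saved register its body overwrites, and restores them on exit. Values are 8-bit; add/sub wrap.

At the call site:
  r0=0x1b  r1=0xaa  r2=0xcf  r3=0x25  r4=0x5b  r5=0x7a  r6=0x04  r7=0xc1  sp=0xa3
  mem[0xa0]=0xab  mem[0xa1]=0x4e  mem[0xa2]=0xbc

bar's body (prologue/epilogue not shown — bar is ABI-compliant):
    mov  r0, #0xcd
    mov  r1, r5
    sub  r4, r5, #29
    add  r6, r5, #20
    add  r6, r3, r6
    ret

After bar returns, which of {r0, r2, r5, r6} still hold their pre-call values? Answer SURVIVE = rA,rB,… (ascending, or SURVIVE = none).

prologue: push r1 → mem[0xa2]=0xaa, sp=0xa2
prologue: push r4 → mem[0xa1]=0x5b, sp=0xa1
prologue: push r6 → mem[0xa0]=0x04, sp=0xa0
body[0] mov  r0, #0xcd → r0=0xcd
body[1] mov  r1, r5 → r1=0x7a
body[2] sub  r4, r5, #29 → r4=0x5d
body[3] add  r6, r5, #20 → r6=0x8e
body[4] add  r6, r3, r6 → r6=0xb3
epilogue: pop r6=0x04, sp=0xa1
epilogue: pop r4=0x5b, sp=0xa2
epilogue: pop r1=0xaa, sp=0xa3
r0: caller-saved, written=True
r2: caller-saved, written=False
r5: callee-saved, written=False
r6: callee-saved, written=True

SURVIVE = r2,r5,r6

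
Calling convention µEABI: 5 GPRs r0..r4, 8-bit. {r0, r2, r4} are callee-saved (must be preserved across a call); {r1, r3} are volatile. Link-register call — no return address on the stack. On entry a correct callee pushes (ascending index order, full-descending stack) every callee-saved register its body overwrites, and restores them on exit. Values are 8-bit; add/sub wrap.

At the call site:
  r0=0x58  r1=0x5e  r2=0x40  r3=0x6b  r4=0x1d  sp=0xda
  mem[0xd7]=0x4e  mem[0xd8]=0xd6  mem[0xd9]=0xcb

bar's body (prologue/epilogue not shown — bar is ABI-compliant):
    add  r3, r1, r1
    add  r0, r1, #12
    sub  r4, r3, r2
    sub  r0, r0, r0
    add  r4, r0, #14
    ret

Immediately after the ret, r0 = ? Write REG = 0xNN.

prologue: push r0 -> mem[0xd9]=0x58, sp=0xd9
prologue: push r4 -> mem[0xd8]=0x1d, sp=0xd8
body[0] add  r3, r1, r1 -> r3=0xbc
body[1] add  r0, r1, #12 -> r0=0x6a
body[2] sub  r4, r3, r2 -> r4=0x7c
body[3] sub  r0, r0, r0 -> r0=0x00
body[4] add  r4, r0, #14 -> r4=0x0e
epilogue: pop r4=0x1d, sp=0xd9
epilogue: pop r0=0x58, sp=0xda
r0 is callee-saved -> restored

REG = 0x58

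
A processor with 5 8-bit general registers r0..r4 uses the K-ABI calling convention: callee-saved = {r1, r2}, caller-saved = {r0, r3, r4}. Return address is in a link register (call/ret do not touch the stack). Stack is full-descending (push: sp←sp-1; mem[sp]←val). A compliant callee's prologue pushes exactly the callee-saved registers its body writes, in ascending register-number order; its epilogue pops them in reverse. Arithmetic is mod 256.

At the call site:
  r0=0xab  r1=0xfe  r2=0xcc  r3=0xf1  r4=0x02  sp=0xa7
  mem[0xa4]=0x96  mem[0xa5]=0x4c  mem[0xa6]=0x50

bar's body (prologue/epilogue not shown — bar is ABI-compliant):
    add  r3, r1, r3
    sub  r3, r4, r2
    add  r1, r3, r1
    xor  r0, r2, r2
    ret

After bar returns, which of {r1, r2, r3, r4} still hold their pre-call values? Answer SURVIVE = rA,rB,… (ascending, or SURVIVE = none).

prologue: push r1 → mem[0xa6]=0xfe, sp=0xa6
body[0] add  r3, r1, r3 → r3=0xef
body[1] sub  r3, r4, r2 → r3=0x36
body[2] add  r1, r3, r1 → r1=0x34
body[3] xor  r0, r2, r2 → r0=0x00
epilogue: pop r1=0xfe, sp=0xa7
r1: callee-saved, written=True
r2: callee-saved, written=False
r3: caller-saved, written=True
r4: caller-saved, written=False

SURVIVE = r1,r2,r4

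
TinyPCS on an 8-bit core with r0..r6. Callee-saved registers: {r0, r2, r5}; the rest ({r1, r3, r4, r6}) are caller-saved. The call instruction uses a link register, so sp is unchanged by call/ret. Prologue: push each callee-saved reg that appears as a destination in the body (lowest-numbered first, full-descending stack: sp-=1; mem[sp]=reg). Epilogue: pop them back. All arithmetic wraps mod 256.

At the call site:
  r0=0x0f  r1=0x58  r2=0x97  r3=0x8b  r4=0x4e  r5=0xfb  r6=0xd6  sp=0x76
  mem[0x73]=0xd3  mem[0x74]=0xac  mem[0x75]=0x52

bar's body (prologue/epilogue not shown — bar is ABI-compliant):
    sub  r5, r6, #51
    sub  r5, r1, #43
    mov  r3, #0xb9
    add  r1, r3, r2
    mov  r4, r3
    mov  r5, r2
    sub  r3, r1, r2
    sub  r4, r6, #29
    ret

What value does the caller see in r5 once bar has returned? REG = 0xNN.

REG = 0xfb

prologue: push r5 -> mem[0x75]=0xfb, sp=0x75
body[0] sub  r5, r6, #51 -> r5=0xa3
body[1] sub  r5, r1, #43 -> r5=0x2d
body[2] mov  r3, #0xb9 -> r3=0xb9
body[3] add  r1, r3, r2 -> r1=0x50
body[4] mov  r4, r3 -> r4=0xb9
body[5] mov  r5, r2 -> r5=0x97
body[6] sub  r3, r1, r2 -> r3=0xb9
body[7] sub  r4, r6, #29 -> r4=0xb9
epilogue: pop r5=0xfb, sp=0x76
r5 is callee-saved -> restored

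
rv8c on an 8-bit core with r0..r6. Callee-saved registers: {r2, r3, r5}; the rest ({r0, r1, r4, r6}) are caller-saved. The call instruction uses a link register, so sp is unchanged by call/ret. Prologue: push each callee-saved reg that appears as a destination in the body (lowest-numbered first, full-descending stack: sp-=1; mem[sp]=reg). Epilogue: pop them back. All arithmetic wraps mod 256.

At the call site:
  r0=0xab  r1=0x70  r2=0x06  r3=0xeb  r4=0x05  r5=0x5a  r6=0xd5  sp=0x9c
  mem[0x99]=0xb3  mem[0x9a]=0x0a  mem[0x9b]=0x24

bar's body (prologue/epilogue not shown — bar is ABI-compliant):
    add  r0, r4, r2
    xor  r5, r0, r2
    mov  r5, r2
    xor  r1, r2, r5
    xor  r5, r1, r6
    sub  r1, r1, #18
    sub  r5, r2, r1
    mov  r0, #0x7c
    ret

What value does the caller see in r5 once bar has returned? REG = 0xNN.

prologue: push r5 -> mem[0x9b]=0x5a, sp=0x9b
body[0] add  r0, r4, r2 -> r0=0x0b
body[1] xor  r5, r0, r2 -> r5=0x0d
body[2] mov  r5, r2 -> r5=0x06
body[3] xor  r1, r2, r5 -> r1=0x00
body[4] xor  r5, r1, r6 -> r5=0xd5
body[5] sub  r1, r1, #18 -> r1=0xee
body[6] sub  r5, r2, r1 -> r5=0x18
body[7] mov  r0, #0x7c -> r0=0x7c
epilogue: pop r5=0x5a, sp=0x9c
r5 is callee-saved -> restored

REG = 0x5a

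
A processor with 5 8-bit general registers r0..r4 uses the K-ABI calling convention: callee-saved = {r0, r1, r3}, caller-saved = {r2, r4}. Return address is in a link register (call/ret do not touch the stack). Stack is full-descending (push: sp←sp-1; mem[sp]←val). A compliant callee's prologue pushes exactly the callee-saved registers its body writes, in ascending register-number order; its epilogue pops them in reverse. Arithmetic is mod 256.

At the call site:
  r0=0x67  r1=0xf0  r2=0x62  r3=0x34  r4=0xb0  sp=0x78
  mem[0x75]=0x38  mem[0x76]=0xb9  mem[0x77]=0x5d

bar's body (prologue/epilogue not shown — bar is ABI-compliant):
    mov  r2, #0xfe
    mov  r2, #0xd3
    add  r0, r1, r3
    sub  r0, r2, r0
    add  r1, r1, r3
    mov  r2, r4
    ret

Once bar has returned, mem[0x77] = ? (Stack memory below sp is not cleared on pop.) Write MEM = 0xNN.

MEM = 0x67

prologue: push r0 -> mem[0x77]=0x67, sp=0x77
prologue: push r1 -> mem[0x76]=0xf0, sp=0x76
body[0] mov  r2, #0xfe -> r2=0xfe
body[1] mov  r2, #0xd3 -> r2=0xd3
body[2] add  r0, r1, r3 -> r0=0x24
body[3] sub  r0, r2, r0 -> r0=0xaf
body[4] add  r1, r1, r3 -> r1=0x24
body[5] mov  r2, r4 -> r2=0xb0
epilogue: pop r1=0xf0, sp=0x77
epilogue: pop r0=0x67, sp=0x78
prologue pushed ['r0', 'r1'] at ['0x77', '0x76']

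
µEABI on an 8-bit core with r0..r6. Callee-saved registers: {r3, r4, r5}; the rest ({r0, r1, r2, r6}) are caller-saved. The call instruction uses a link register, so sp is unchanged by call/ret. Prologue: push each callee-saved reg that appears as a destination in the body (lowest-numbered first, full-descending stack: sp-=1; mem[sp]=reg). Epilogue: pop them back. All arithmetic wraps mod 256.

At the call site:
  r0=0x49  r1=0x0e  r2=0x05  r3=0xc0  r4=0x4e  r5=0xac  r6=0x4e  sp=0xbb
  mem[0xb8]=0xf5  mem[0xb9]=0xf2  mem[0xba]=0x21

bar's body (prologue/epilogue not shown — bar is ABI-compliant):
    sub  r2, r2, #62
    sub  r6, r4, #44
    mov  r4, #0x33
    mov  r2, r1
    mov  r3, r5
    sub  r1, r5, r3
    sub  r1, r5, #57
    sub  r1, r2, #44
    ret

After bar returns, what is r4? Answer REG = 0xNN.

REG = 0x4e

prologue: push r3 → mem[0xba]=0xc0, sp=0xba
prologue: push r4 → mem[0xb9]=0x4e, sp=0xb9
body[0] sub  r2, r2, #62 → r2=0xc7
body[1] sub  r6, r4, #44 → r6=0x22
body[2] mov  r4, #0x33 → r4=0x33
body[3] mov  r2, r1 → r2=0x0e
body[4] mov  r3, r5 → r3=0xac
body[5] sub  r1, r5, r3 → r1=0x00
body[6] sub  r1, r5, #57 → r1=0x73
body[7] sub  r1, r2, #44 → r1=0xe2
epilogue: pop r4=0x4e, sp=0xba
epilogue: pop r3=0xc0, sp=0xbb
r4 is callee-saved → restored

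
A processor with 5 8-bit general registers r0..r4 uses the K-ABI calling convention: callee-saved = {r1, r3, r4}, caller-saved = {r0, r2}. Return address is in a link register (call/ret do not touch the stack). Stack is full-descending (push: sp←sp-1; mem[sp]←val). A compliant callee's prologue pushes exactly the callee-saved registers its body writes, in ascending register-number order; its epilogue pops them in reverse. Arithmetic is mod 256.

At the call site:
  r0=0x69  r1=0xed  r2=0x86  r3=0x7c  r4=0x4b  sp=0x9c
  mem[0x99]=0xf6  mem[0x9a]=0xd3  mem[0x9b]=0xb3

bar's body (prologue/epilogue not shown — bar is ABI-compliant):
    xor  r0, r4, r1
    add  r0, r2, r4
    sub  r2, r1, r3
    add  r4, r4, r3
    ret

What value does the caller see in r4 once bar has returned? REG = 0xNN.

REG = 0x4b

prologue: push r4 → mem[0x9b]=0x4b, sp=0x9b
body[0] xor  r0, r4, r1 → r0=0xa6
body[1] add  r0, r2, r4 → r0=0xd1
body[2] sub  r2, r1, r3 → r2=0x71
body[3] add  r4, r4, r3 → r4=0xc7
epilogue: pop r4=0x4b, sp=0x9c
r4 is callee-saved → restored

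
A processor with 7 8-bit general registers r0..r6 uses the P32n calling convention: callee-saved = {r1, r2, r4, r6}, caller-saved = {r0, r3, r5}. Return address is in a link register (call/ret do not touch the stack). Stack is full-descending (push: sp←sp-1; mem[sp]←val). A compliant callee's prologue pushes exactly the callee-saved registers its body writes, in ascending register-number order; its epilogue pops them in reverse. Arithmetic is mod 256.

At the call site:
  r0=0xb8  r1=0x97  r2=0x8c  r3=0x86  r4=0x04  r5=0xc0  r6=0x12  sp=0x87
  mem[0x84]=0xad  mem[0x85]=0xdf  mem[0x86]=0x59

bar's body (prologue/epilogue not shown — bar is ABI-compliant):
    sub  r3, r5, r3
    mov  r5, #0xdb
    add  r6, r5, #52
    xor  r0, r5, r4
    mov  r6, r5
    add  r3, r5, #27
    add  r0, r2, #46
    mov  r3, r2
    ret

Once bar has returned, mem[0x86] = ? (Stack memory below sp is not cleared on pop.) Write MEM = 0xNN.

prologue: push r6 -> mem[0x86]=0x12, sp=0x86
body[0] sub  r3, r5, r3 -> r3=0x3a
body[1] mov  r5, #0xdb -> r5=0xdb
body[2] add  r6, r5, #52 -> r6=0x0f
body[3] xor  r0, r5, r4 -> r0=0xdf
body[4] mov  r6, r5 -> r6=0xdb
body[5] add  r3, r5, #27 -> r3=0xf6
body[6] add  r0, r2, #46 -> r0=0xba
body[7] mov  r3, r2 -> r3=0x8c
epilogue: pop r6=0x12, sp=0x87
prologue pushed ['r6'] at ['0x86']

MEM = 0x12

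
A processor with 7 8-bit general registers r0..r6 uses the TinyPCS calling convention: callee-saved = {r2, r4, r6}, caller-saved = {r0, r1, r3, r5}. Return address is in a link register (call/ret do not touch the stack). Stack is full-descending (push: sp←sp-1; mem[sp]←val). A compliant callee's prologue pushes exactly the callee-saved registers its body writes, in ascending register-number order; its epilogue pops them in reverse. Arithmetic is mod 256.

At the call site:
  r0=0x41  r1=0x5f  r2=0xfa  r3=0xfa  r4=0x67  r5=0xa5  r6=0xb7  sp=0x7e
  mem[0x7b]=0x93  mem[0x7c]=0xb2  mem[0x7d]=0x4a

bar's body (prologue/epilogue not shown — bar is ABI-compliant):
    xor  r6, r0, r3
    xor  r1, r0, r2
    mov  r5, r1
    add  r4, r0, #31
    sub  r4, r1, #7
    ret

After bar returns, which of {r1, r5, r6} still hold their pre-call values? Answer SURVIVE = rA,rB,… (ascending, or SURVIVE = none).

SURVIVE = r6

prologue: push r4 -> mem[0x7d]=0x67, sp=0x7d
prologue: push r6 -> mem[0x7c]=0xb7, sp=0x7c
body[0] xor  r6, r0, r3 -> r6=0xbb
body[1] xor  r1, r0, r2 -> r1=0xbb
body[2] mov  r5, r1 -> r5=0xbb
body[3] add  r4, r0, #31 -> r4=0x60
body[4] sub  r4, r1, #7 -> r4=0xb4
epilogue: pop r6=0xb7, sp=0x7d
epilogue: pop r4=0x67, sp=0x7e
r1: caller-saved, written=True
r5: caller-saved, written=True
r6: callee-saved, written=True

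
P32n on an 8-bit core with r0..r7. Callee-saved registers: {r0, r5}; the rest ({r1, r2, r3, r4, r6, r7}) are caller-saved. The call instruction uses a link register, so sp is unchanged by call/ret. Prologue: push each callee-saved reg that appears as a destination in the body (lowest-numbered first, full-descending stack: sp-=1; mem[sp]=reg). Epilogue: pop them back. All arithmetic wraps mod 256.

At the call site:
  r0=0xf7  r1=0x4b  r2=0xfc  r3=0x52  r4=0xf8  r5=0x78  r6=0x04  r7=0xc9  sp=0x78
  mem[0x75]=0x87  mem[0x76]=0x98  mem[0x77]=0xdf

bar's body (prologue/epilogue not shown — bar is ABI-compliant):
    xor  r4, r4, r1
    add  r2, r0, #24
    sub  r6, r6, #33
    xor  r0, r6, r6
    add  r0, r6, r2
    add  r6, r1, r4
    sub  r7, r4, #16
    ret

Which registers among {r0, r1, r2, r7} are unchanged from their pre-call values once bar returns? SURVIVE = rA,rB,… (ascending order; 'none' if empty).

SURVIVE = r0,r1

prologue: push r0 → mem[0x77]=0xf7, sp=0x77
body[0] xor  r4, r4, r1 → r4=0xb3
body[1] add  r2, r0, #24 → r2=0x0f
body[2] sub  r6, r6, #33 → r6=0xe3
body[3] xor  r0, r6, r6 → r0=0x00
body[4] add  r0, r6, r2 → r0=0xf2
body[5] add  r6, r1, r4 → r6=0xfe
body[6] sub  r7, r4, #16 → r7=0xa3
epilogue: pop r0=0xf7, sp=0x78
r0: callee-saved, written=True
r1: caller-saved, written=False
r2: caller-saved, written=True
r7: caller-saved, written=True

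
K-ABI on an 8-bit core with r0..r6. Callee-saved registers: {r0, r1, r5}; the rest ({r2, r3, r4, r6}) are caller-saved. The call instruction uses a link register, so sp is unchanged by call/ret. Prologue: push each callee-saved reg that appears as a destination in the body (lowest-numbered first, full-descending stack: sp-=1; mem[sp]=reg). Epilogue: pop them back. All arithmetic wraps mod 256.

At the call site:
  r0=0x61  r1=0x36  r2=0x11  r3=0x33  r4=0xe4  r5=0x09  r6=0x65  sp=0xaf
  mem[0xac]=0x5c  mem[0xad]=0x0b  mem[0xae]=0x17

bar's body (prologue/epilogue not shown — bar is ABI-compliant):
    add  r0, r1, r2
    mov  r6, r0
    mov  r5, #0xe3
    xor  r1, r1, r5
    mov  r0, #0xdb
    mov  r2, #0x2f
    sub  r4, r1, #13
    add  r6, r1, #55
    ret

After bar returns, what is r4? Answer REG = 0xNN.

REG = 0xc8

prologue: push r0 → mem[0xae]=0x61, sp=0xae
prologue: push r1 → mem[0xad]=0x36, sp=0xad
prologue: push r5 → mem[0xac]=0x09, sp=0xac
body[0] add  r0, r1, r2 → r0=0x47
body[1] mov  r6, r0 → r6=0x47
body[2] mov  r5, #0xe3 → r5=0xe3
body[3] xor  r1, r1, r5 → r1=0xd5
body[4] mov  r0, #0xdb → r0=0xdb
body[5] mov  r2, #0x2f → r2=0x2f
body[6] sub  r4, r1, #13 → r4=0xc8
body[7] add  r6, r1, #55 → r6=0x0c
epilogue: pop r5=0x09, sp=0xad
epilogue: pop r1=0x36, sp=0xae
epilogue: pop r0=0x61, sp=0xaf
r4 is caller-saved → body value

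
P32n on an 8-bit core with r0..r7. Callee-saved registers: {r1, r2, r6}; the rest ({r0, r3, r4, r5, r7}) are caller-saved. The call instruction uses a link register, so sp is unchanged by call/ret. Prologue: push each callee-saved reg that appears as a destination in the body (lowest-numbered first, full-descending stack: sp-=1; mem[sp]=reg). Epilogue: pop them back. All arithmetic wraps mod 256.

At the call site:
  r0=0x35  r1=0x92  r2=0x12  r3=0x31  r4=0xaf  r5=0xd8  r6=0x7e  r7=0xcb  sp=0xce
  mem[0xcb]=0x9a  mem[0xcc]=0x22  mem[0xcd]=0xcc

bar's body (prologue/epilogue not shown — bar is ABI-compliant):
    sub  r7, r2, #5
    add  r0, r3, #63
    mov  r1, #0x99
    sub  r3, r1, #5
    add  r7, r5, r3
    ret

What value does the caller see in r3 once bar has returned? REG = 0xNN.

prologue: push r1 -> mem[0xcd]=0x92, sp=0xcd
body[0] sub  r7, r2, #5 -> r7=0x0d
body[1] add  r0, r3, #63 -> r0=0x70
body[2] mov  r1, #0x99 -> r1=0x99
body[3] sub  r3, r1, #5 -> r3=0x94
body[4] add  r7, r5, r3 -> r7=0x6c
epilogue: pop r1=0x92, sp=0xce
r3 is caller-saved -> body value

REG = 0x94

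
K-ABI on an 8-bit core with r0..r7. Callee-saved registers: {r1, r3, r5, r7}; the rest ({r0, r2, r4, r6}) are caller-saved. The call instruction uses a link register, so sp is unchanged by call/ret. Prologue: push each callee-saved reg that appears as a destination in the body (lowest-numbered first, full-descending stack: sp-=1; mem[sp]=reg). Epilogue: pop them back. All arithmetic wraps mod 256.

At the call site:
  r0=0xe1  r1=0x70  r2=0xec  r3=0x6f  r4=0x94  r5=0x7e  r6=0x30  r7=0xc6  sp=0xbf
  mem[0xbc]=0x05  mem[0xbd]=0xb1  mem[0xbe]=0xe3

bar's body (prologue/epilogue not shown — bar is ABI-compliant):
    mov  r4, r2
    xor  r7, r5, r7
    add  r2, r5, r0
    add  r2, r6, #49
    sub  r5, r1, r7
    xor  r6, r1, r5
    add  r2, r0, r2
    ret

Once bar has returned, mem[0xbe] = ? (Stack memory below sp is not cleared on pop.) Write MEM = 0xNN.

prologue: push r5 → mem[0xbe]=0x7e, sp=0xbe
prologue: push r7 → mem[0xbd]=0xc6, sp=0xbd
body[0] mov  r4, r2 → r4=0xec
body[1] xor  r7, r5, r7 → r7=0xb8
body[2] add  r2, r5, r0 → r2=0x5f
body[3] add  r2, r6, #49 → r2=0x61
body[4] sub  r5, r1, r7 → r5=0xb8
body[5] xor  r6, r1, r5 → r6=0xc8
body[6] add  r2, r0, r2 → r2=0x42
epilogue: pop r7=0xc6, sp=0xbe
epilogue: pop r5=0x7e, sp=0xbf
prologue pushed ['r5', 'r7'] at ['0xbe', '0xbd']

MEM = 0x7e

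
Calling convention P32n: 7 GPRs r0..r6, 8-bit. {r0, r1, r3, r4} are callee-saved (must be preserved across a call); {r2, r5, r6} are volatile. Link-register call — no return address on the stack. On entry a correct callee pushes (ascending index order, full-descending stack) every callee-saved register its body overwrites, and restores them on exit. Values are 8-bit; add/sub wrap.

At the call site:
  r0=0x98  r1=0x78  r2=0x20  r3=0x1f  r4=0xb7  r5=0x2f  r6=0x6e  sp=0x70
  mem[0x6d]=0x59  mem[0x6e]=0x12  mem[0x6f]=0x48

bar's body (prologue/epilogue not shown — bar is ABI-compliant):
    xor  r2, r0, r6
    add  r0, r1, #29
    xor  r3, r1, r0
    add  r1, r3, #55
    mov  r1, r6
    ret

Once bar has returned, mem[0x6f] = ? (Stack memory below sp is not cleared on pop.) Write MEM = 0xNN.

prologue: push r0 → mem[0x6f]=0x98, sp=0x6f
prologue: push r1 → mem[0x6e]=0x78, sp=0x6e
prologue: push r3 → mem[0x6d]=0x1f, sp=0x6d
body[0] xor  r2, r0, r6 → r2=0xf6
body[1] add  r0, r1, #29 → r0=0x95
body[2] xor  r3, r1, r0 → r3=0xed
body[3] add  r1, r3, #55 → r1=0x24
body[4] mov  r1, r6 → r1=0x6e
epilogue: pop r3=0x1f, sp=0x6e
epilogue: pop r1=0x78, sp=0x6f
epilogue: pop r0=0x98, sp=0x70
prologue pushed ['r0', 'r1', 'r3'] at ['0x6f', '0x6e', '0x6d']

MEM = 0x98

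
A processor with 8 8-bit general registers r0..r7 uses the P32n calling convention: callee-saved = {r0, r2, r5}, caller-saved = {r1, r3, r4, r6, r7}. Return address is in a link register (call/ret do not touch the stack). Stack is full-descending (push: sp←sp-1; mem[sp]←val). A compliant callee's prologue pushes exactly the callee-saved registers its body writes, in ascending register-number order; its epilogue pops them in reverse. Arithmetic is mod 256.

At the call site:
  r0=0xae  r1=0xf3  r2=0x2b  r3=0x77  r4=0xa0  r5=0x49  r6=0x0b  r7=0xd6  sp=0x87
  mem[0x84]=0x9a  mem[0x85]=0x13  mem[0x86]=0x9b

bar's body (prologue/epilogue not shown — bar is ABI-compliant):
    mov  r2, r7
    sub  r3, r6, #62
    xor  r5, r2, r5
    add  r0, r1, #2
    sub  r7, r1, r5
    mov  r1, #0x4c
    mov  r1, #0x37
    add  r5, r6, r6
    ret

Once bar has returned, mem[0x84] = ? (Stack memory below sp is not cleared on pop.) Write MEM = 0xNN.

MEM = 0x49

prologue: push r0 → mem[0x86]=0xae, sp=0x86
prologue: push r2 → mem[0x85]=0x2b, sp=0x85
prologue: push r5 → mem[0x84]=0x49, sp=0x84
body[0] mov  r2, r7 → r2=0xd6
body[1] sub  r3, r6, #62 → r3=0xcd
body[2] xor  r5, r2, r5 → r5=0x9f
body[3] add  r0, r1, #2 → r0=0xf5
body[4] sub  r7, r1, r5 → r7=0x54
body[5] mov  r1, #0x4c → r1=0x4c
body[6] mov  r1, #0x37 → r1=0x37
body[7] add  r5, r6, r6 → r5=0x16
epilogue: pop r5=0x49, sp=0x85
epilogue: pop r2=0x2b, sp=0x86
epilogue: pop r0=0xae, sp=0x87
prologue pushed ['r0', 'r2', 'r5'] at ['0x86', '0x85', '0x84']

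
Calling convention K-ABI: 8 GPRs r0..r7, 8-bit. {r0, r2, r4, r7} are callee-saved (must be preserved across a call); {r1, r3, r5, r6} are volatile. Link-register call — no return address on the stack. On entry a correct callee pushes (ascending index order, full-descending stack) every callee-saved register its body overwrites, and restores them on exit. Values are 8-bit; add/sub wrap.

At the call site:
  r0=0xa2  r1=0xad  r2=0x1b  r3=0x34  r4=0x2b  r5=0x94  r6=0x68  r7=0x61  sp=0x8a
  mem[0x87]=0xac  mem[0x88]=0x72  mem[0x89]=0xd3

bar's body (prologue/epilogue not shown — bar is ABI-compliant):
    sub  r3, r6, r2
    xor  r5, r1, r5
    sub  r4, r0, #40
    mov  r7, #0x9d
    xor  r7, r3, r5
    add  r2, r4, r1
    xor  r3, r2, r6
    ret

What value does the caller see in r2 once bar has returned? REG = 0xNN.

prologue: push r2 → mem[0x89]=0x1b, sp=0x89
prologue: push r4 → mem[0x88]=0x2b, sp=0x88
prologue: push r7 → mem[0x87]=0x61, sp=0x87
body[0] sub  r3, r6, r2 → r3=0x4d
body[1] xor  r5, r1, r5 → r5=0x39
body[2] sub  r4, r0, #40 → r4=0x7a
body[3] mov  r7, #0x9d → r7=0x9d
body[4] xor  r7, r3, r5 → r7=0x74
body[5] add  r2, r4, r1 → r2=0x27
body[6] xor  r3, r2, r6 → r3=0x4f
epilogue: pop r7=0x61, sp=0x88
epilogue: pop r4=0x2b, sp=0x89
epilogue: pop r2=0x1b, sp=0x8a
r2 is callee-saved → restored

REG = 0x1b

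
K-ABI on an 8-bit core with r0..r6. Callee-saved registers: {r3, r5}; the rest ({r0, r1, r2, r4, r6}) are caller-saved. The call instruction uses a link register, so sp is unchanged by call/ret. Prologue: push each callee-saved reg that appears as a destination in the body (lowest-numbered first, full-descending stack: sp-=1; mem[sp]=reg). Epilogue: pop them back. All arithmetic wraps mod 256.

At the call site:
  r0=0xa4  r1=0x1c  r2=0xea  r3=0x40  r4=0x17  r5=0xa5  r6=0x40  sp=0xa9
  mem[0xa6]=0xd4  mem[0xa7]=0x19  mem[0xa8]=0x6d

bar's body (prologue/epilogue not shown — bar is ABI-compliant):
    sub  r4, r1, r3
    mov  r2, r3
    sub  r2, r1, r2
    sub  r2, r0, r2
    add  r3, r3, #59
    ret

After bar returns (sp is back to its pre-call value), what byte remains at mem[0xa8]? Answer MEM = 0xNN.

MEM = 0x40

prologue: push r3 → mem[0xa8]=0x40, sp=0xa8
body[0] sub  r4, r1, r3 → r4=0xdc
body[1] mov  r2, r3 → r2=0x40
body[2] sub  r2, r1, r2 → r2=0xdc
body[3] sub  r2, r0, r2 → r2=0xc8
body[4] add  r3, r3, #59 → r3=0x7b
epilogue: pop r3=0x40, sp=0xa9
prologue pushed ['r3'] at ['0xa8']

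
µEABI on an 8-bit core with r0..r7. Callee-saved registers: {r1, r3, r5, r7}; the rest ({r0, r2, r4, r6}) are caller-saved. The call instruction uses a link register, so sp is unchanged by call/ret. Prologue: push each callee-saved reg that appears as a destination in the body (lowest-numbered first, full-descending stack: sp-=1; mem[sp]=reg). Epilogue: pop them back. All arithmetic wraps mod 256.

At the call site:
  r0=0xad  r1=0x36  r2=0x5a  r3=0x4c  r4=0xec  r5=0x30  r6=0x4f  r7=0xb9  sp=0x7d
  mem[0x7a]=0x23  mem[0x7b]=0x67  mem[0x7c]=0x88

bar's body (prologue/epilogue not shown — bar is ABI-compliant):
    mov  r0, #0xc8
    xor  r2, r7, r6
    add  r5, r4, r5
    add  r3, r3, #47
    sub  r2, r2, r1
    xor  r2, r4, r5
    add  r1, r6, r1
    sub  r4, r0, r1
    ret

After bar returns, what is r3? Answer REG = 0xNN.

prologue: push r1 -> mem[0x7c]=0x36, sp=0x7c
prologue: push r3 -> mem[0x7b]=0x4c, sp=0x7b
prologue: push r5 -> mem[0x7a]=0x30, sp=0x7a
body[0] mov  r0, #0xc8 -> r0=0xc8
body[1] xor  r2, r7, r6 -> r2=0xf6
body[2] add  r5, r4, r5 -> r5=0x1c
body[3] add  r3, r3, #47 -> r3=0x7b
body[4] sub  r2, r2, r1 -> r2=0xc0
body[5] xor  r2, r4, r5 -> r2=0xf0
body[6] add  r1, r6, r1 -> r1=0x85
body[7] sub  r4, r0, r1 -> r4=0x43
epilogue: pop r5=0x30, sp=0x7b
epilogue: pop r3=0x4c, sp=0x7c
epilogue: pop r1=0x36, sp=0x7d
r3 is callee-saved -> restored

REG = 0x4c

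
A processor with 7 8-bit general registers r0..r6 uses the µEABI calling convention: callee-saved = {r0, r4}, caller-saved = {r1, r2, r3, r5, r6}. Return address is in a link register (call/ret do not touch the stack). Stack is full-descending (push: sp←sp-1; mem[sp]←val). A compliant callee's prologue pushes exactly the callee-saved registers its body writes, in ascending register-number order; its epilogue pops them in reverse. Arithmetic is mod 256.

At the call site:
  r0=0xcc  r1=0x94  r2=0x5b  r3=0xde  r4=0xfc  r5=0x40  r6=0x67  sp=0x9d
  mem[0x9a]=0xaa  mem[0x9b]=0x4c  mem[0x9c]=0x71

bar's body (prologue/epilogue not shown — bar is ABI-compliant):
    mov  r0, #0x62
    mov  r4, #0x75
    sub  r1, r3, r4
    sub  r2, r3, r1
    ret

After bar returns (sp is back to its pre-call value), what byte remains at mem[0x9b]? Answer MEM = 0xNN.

MEM = 0xfc

prologue: push r0 → mem[0x9c]=0xcc, sp=0x9c
prologue: push r4 → mem[0x9b]=0xfc, sp=0x9b
body[0] mov  r0, #0x62 → r0=0x62
body[1] mov  r4, #0x75 → r4=0x75
body[2] sub  r1, r3, r4 → r1=0x69
body[3] sub  r2, r3, r1 → r2=0x75
epilogue: pop r4=0xfc, sp=0x9c
epilogue: pop r0=0xcc, sp=0x9d
prologue pushed ['r0', 'r4'] at ['0x9c', '0x9b']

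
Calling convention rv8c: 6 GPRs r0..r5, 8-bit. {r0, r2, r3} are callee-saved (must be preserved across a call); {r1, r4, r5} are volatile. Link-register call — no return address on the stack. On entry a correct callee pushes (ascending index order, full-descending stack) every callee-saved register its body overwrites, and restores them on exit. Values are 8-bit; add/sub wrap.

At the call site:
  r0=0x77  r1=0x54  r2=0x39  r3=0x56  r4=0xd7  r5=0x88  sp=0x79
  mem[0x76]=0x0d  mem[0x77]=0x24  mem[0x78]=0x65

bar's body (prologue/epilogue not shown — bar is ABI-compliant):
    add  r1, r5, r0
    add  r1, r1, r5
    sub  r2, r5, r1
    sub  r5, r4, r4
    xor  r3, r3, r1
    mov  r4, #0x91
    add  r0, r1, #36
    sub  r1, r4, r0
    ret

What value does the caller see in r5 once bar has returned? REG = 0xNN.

prologue: push r0 → mem[0x78]=0x77, sp=0x78
prologue: push r2 → mem[0x77]=0x39, sp=0x77
prologue: push r3 → mem[0x76]=0x56, sp=0x76
body[0] add  r1, r5, r0 → r1=0xff
body[1] add  r1, r1, r5 → r1=0x87
body[2] sub  r2, r5, r1 → r2=0x01
body[3] sub  r5, r4, r4 → r5=0x00
body[4] xor  r3, r3, r1 → r3=0xd1
body[5] mov  r4, #0x91 → r4=0x91
body[6] add  r0, r1, #36 → r0=0xab
body[7] sub  r1, r4, r0 → r1=0xe6
epilogue: pop r3=0x56, sp=0x77
epilogue: pop r2=0x39, sp=0x78
epilogue: pop r0=0x77, sp=0x79
r5 is caller-saved → body value

REG = 0x00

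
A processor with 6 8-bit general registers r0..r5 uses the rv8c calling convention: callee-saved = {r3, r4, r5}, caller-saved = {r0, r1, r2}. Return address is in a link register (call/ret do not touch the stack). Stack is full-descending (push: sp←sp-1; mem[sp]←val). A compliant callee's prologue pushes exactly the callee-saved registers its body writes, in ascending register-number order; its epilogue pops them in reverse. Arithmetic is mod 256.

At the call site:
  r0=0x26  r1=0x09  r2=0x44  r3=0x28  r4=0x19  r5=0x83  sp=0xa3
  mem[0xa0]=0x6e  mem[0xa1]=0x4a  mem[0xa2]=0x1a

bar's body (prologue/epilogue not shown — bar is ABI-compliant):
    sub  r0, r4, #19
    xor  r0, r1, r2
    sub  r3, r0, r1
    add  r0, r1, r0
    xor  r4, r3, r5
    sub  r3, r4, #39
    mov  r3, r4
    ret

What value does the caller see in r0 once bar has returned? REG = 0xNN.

REG = 0x56

prologue: push r3 -> mem[0xa2]=0x28, sp=0xa2
prologue: push r4 -> mem[0xa1]=0x19, sp=0xa1
body[0] sub  r0, r4, #19 -> r0=0x06
body[1] xor  r0, r1, r2 -> r0=0x4d
body[2] sub  r3, r0, r1 -> r3=0x44
body[3] add  r0, r1, r0 -> r0=0x56
body[4] xor  r4, r3, r5 -> r4=0xc7
body[5] sub  r3, r4, #39 -> r3=0xa0
body[6] mov  r3, r4 -> r3=0xc7
epilogue: pop r4=0x19, sp=0xa2
epilogue: pop r3=0x28, sp=0xa3
r0 is caller-saved -> body value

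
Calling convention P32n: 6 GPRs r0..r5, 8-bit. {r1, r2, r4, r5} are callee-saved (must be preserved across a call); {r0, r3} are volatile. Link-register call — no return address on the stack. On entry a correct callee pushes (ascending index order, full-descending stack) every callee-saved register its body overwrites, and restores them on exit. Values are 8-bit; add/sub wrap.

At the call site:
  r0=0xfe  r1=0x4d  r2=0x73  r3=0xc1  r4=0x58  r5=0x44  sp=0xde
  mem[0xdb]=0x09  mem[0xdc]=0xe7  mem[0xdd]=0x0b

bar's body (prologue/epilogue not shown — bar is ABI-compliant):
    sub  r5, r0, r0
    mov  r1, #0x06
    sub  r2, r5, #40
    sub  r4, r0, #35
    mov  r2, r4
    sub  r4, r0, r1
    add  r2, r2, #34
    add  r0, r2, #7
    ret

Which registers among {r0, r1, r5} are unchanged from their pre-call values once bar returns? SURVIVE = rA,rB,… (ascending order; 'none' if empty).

SURVIVE = r1,r5

prologue: push r1 -> mem[0xdd]=0x4d, sp=0xdd
prologue: push r2 -> mem[0xdc]=0x73, sp=0xdc
prologue: push r4 -> mem[0xdb]=0x58, sp=0xdb
prologue: push r5 -> mem[0xda]=0x44, sp=0xda
body[0] sub  r5, r0, r0 -> r5=0x00
body[1] mov  r1, #0x06 -> r1=0x06
body[2] sub  r2, r5, #40 -> r2=0xd8
body[3] sub  r4, r0, #35 -> r4=0xdb
body[4] mov  r2, r4 -> r2=0xdb
body[5] sub  r4, r0, r1 -> r4=0xf8
body[6] add  r2, r2, #34 -> r2=0xfd
body[7] add  r0, r2, #7 -> r0=0x04
epilogue: pop r5=0x44, sp=0xdb
epilogue: pop r4=0x58, sp=0xdc
epilogue: pop r2=0x73, sp=0xdd
epilogue: pop r1=0x4d, sp=0xde
r0: caller-saved, written=True
r1: callee-saved, written=True
r5: callee-saved, written=True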